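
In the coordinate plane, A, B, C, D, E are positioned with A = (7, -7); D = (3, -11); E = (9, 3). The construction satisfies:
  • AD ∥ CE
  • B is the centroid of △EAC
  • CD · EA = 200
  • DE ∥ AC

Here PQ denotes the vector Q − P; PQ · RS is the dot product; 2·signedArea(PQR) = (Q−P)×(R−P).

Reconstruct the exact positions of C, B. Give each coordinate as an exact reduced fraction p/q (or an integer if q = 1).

1. C_x = 13  [AD ∥ CE ∩ DE ∥ AC]
2. C_y = 7  [AD ∥ CE ∩ DE ∥ AC]
   → C = (13, 7)
3. B_x = 29/3  [B is the centroid of △EAC]
4. B_y = 1  [B is the centroid of △EAC]
   → B = (29/3, 1)

B = (29/3, 1)
C = (13, 7)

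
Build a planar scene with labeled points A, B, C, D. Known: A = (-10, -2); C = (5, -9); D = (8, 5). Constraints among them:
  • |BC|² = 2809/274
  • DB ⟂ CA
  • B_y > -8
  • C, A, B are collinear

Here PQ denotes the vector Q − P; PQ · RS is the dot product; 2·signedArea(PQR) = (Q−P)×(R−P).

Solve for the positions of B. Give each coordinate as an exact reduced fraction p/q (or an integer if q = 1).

1. B_x = 575/274  [C, A, B are collinear ∩ DB ⟂ CA]
2. B_y = -2095/274  [C, A, B are collinear ∩ DB ⟂ CA]
   → B = (575/274, -2095/274)

B = (575/274, -2095/274)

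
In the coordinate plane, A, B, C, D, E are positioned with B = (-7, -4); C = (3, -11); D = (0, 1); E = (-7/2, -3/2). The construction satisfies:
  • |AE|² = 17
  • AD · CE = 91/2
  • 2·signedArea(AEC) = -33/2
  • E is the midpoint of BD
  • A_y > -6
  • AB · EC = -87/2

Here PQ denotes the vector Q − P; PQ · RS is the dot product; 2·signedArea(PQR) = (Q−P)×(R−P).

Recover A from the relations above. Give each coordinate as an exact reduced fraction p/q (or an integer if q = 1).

A = (-5/2, -11/2)

1. A_x = -5/2  [AD · CE = 91/2 ∩ 2·signedArea(AEC) = -33/2]
2. A_y = -11/2  [AD · CE = 91/2 ∩ 2·signedArea(AEC) = -33/2]
   → A = (-5/2, -11/2)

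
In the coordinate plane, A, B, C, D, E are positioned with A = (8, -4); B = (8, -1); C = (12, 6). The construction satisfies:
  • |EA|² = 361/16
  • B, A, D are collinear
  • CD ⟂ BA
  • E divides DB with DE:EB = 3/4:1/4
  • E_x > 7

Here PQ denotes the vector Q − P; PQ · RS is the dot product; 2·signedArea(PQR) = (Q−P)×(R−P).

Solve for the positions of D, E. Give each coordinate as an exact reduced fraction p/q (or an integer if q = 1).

1. D_x = 8  [B, A, D are collinear ∩ CD ⟂ BA]
2. D_y = 6  [B, A, D are collinear ∩ CD ⟂ BA]
   → D = (8, 6)
3. E_x = 8  [E divides DB with DE:EB = 3/4:1/4]
4. E_y = 3/4  [E divides DB with DE:EB = 3/4:1/4]
   → E = (8, 3/4)

D = (8, 6)
E = (8, 3/4)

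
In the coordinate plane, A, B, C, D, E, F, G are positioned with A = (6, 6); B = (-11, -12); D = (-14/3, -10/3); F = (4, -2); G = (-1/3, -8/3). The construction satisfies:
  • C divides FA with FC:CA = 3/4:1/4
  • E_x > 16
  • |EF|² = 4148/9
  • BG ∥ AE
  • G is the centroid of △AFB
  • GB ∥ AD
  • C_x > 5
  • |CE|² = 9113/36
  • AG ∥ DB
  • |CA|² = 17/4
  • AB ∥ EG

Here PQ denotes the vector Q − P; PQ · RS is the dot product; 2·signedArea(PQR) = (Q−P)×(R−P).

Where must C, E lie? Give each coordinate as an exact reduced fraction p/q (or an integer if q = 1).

C = (11/2, 4)
E = (50/3, 46/3)

1. C_x = 11/2  [C divides FA with FC:CA = 3/4:1/4]
2. C_y = 4  [C divides FA with FC:CA = 3/4:1/4]
   → C = (11/2, 4)
3. E_x = 50/3  [AB ∥ EG ∩ BG ∥ AE]
4. E_y = 46/3  [AB ∥ EG ∩ BG ∥ AE]
   → E = (50/3, 46/3)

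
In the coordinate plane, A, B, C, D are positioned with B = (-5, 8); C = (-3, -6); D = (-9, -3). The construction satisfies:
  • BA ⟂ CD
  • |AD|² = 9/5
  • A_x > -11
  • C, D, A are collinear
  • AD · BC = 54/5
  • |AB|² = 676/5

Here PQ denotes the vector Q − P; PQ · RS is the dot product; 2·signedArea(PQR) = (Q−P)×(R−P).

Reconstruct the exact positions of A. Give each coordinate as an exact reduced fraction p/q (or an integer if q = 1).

A = (-51/5, -12/5)

1. A_x = -51/5  [C, D, A are collinear ∩ BA ⟂ CD]
2. A_y = -12/5  [C, D, A are collinear ∩ BA ⟂ CD]
   → A = (-51/5, -12/5)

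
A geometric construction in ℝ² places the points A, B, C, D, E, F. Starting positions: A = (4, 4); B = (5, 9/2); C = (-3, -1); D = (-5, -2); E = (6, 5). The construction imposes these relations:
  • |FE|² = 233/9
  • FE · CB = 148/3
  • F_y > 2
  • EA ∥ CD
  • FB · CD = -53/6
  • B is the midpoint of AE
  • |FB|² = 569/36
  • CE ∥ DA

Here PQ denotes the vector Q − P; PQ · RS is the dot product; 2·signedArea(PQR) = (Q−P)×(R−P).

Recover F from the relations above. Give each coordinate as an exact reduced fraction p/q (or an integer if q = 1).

1. F_x = 5/3  [FB · CD = -53/6 ∩ FE · CB = 148/3]
2. F_y = 7/3  [FB · CD = -53/6 ∩ FE · CB = 148/3]
   → F = (5/3, 7/3)

F = (5/3, 7/3)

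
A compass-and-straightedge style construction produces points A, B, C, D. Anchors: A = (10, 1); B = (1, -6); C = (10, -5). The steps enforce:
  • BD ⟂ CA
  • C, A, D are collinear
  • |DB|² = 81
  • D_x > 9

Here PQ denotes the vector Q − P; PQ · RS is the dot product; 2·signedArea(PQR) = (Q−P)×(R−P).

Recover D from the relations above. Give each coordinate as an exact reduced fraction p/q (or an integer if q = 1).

1. D_x = 10  [C, A, D are collinear ∩ BD ⟂ CA]
2. D_y = -6  [C, A, D are collinear ∩ BD ⟂ CA]
   → D = (10, -6)

D = (10, -6)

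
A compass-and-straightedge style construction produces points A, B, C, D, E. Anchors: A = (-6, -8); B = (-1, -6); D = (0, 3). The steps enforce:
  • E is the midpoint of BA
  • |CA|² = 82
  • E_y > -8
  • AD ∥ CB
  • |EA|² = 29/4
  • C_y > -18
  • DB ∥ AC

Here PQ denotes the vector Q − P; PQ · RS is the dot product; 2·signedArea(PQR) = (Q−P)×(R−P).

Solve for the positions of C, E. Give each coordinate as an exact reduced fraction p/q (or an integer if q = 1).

C = (-7, -17)
E = (-7/2, -7)

1. C_x = -7  [AD ∥ CB ∩ DB ∥ AC]
2. C_y = -17  [AD ∥ CB ∩ DB ∥ AC]
   → C = (-7, -17)
3. E_x = -7/2  [E is the midpoint of BA]
4. E_y = -7  [E is the midpoint of BA]
   → E = (-7/2, -7)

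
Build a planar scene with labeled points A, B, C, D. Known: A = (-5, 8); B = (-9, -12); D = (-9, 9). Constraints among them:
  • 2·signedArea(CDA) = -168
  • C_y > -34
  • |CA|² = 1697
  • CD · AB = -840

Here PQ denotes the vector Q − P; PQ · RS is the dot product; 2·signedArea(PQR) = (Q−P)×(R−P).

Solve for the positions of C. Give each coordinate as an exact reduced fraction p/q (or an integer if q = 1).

C = (-9, -33)

1. C_x = -9  [CD · AB = -840 ∩ 2·signedArea(CDA) = -168]
2. C_y = -33  [CD · AB = -840 ∩ 2·signedArea(CDA) = -168]
   → C = (-9, -33)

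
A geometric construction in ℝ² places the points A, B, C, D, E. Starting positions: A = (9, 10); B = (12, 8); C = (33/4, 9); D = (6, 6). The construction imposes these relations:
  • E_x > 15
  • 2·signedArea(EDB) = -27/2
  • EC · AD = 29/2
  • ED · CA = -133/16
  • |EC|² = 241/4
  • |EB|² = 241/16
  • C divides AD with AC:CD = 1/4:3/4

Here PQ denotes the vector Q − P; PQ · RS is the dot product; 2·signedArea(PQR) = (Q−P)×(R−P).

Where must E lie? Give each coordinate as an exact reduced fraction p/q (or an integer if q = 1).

E = (63/4, 7)

1. E_x = 63/4  [EC · AD = 29/2 ∩ 2·signedArea(EDB) = -27/2]
2. E_y = 7  [EC · AD = 29/2 ∩ 2·signedArea(EDB) = -27/2]
   → E = (63/4, 7)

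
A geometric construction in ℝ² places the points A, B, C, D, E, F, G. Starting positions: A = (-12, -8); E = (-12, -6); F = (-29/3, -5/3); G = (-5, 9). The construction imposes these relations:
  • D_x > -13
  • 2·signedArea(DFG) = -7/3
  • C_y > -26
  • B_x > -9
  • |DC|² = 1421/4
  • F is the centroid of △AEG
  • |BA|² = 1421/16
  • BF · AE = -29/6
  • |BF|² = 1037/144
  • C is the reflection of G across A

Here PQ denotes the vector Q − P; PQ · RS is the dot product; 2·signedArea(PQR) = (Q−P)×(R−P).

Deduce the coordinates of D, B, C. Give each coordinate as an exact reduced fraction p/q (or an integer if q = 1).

1. B_y = 3/4  [BF · AE = -29/6]
2. B_x = -17/2  [|BA|² = 1421/16]
   → B = (-17/2, 3/4)
3. C_x = -19  [C is the reflection of G across A]
4. C_y = -25  [C is the reflection of G across A]
   → C = (-19, -25)
5. D_x = -12  [line -32/3·x + 14/3·y + -93 = 0 ∩ |DC|² = 1421/4]
6. D_y = -15/2  [line -32/3·x + 14/3·y + -93 = 0 ∩ |DC|² = 1421/4]
   → D = (-12, -15/2)

B = (-17/2, 3/4)
C = (-19, -25)
D = (-12, -15/2)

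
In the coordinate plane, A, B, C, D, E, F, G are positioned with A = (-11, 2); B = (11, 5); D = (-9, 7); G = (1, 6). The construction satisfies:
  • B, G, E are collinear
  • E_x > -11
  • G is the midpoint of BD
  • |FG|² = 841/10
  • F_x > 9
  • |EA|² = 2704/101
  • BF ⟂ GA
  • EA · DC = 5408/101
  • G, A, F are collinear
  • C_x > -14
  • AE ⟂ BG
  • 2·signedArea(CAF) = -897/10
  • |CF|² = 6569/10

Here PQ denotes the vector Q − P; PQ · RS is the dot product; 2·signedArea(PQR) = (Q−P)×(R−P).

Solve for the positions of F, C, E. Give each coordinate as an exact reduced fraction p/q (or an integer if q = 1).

C = (-13, -3)
E = (-1059/101, 722/101)
F = (97/10, 89/10)

1. F_x = 97/10  [G, A, F are collinear ∩ BF ⟂ GA]
2. F_y = 89/10  [G, A, F are collinear ∩ BF ⟂ GA]
   → F = (97/10, 89/10)
3. E_x = -1059/101  [B, G, E are collinear ∩ AE ⟂ BG]
4. E_y = 722/101  [B, G, E are collinear ∩ AE ⟂ BG]
   → E = (-1059/101, 722/101)
5. C_x = -13  [2·signedArea(CAF) = -897/10 ∩ EA · DC = 5408/101]
6. C_y = -3  [2·signedArea(CAF) = -897/10 ∩ EA · DC = 5408/101]
   → C = (-13, -3)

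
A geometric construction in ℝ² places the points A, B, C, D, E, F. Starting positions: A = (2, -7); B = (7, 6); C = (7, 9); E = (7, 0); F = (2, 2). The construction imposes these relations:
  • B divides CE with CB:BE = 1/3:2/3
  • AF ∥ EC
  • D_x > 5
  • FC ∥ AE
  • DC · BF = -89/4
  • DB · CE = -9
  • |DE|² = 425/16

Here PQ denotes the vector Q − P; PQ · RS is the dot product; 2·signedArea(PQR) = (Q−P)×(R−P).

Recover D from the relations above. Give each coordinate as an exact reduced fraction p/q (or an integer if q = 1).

1. D_x = 23/4  [DC · BF = -89/4 ∩ DB · CE = -9]
2. D_y = 5  [DC · BF = -89/4 ∩ DB · CE = -9]
   → D = (23/4, 5)

D = (23/4, 5)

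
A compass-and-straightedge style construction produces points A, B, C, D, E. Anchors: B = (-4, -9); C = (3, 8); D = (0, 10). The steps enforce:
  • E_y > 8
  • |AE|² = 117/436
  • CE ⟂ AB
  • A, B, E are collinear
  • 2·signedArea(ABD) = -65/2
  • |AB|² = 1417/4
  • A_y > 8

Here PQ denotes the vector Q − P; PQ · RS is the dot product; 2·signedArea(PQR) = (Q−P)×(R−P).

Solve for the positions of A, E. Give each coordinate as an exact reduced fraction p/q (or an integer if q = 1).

A = (3/2, 9)
E = (147/109, 927/109)

1. A_x = 3/2  [line -19·x + 4·y + -15/2 = 0 ∩ |AB|² = 1417/4]
2. A_y = 9  [line -19·x + 4·y + -15/2 = 0 ∩ |AB|² = 1417/4]
   → A = (3/2, 9)
3. E_x = 147/109  [A, B, E are collinear ∩ CE ⟂ AB]
4. E_y = 927/109  [A, B, E are collinear ∩ CE ⟂ AB]
   → E = (147/109, 927/109)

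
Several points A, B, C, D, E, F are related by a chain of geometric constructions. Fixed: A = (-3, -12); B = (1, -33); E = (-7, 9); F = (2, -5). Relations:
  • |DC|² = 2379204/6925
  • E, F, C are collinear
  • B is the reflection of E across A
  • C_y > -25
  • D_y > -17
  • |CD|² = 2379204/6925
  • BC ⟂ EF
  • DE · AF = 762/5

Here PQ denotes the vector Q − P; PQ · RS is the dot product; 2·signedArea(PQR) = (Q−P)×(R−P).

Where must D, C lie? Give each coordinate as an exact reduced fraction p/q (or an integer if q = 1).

C = (4001/277, -6747/277)
D = (-11/5, -81/5)

1. C_x = 4001/277  [E, F, C are collinear ∩ BC ⟂ EF]
2. C_y = -6747/277  [E, F, C are collinear ∩ BC ⟂ EF]
   → C = (4001/277, -6747/277)
3. D_x = -11/5  [line -5·x + -7·y + -622/5 = 0 ∩ |DC|² = 2379204/6925]
4. D_y = -81/5  [line -5·x + -7·y + -622/5 = 0 ∩ |DC|² = 2379204/6925]
   → D = (-11/5, -81/5)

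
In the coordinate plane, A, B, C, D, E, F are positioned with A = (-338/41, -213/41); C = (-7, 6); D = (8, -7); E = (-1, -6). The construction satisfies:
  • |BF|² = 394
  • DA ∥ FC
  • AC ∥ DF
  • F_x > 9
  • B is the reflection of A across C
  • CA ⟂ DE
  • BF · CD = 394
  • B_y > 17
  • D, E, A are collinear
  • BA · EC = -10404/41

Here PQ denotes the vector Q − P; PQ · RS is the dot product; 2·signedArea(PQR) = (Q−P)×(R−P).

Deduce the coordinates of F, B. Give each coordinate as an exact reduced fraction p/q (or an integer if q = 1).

1. F_x = 379/41  [DA ∥ FC ∩ AC ∥ DF]
2. F_y = 172/41  [DA ∥ FC ∩ AC ∥ DF]
   → F = (379/41, 172/41)
3. B_x = -236/41  [B is the reflection of A across C]
4. B_y = 705/41  [B is the reflection of A across C]
   → B = (-236/41, 705/41)

B = (-236/41, 705/41)
F = (379/41, 172/41)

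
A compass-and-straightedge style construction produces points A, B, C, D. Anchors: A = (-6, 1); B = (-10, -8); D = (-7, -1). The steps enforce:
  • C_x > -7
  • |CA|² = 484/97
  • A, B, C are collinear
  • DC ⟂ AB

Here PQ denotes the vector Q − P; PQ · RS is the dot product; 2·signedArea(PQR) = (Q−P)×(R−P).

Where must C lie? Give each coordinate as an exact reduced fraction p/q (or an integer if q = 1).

1. C_x = -670/97  [A, B, C are collinear ∩ DC ⟂ AB]
2. C_y = -101/97  [A, B, C are collinear ∩ DC ⟂ AB]
   → C = (-670/97, -101/97)

C = (-670/97, -101/97)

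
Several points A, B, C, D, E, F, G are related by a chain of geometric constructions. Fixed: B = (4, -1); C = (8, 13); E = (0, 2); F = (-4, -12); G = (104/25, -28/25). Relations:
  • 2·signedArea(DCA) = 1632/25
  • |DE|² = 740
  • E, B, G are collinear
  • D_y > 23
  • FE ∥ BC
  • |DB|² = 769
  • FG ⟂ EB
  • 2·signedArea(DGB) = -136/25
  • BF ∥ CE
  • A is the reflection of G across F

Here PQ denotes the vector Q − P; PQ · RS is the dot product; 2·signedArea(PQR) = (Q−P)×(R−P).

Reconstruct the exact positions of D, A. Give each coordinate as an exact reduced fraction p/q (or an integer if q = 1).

1. D_x = 16  [line -3/25·x + -4/25·y + 144/25 = 0 ∩ |DB|² = 769]
2. D_y = 24  [line -3/25·x + -4/25·y + 144/25 = 0 ∩ |DB|² = 769]
   → D = (16, 24)
3. A_x = -304/25  [2·signedArea(DCA) = 1632/25 ∩ A is the reflection of G across F]
4. A_y = -572/25  [2·signedArea(DCA) = 1632/25 ∩ A is the reflection of G across F]
   → A = (-304/25, -572/25)

A = (-304/25, -572/25)
D = (16, 24)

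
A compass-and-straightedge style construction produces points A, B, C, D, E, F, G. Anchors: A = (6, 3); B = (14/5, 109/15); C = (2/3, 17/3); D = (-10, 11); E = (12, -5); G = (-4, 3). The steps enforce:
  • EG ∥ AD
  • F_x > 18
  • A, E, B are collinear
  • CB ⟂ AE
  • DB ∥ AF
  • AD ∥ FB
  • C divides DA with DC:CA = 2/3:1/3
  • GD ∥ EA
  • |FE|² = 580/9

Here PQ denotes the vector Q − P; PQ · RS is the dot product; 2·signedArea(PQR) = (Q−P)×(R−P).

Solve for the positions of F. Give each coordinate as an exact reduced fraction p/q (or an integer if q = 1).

1. F_x = 94/5  [AD ∥ FB ∩ DB ∥ AF]
2. F_y = -11/15  [AD ∥ FB ∩ DB ∥ AF]
   → F = (94/5, -11/15)

F = (94/5, -11/15)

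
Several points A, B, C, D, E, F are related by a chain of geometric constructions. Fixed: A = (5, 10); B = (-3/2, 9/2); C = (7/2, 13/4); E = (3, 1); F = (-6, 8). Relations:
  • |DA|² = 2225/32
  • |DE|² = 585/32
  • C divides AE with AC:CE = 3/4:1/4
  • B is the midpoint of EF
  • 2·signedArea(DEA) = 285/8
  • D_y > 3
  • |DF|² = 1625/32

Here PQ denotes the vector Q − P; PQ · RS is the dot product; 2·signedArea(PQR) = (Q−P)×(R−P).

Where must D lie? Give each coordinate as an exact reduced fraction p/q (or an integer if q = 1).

1. D_x = -3/8  [line -9·x + 2·y + -85/8 = 0 ∩ |DE|² = 585/32]
2. D_y = 29/8  [line -9·x + 2·y + -85/8 = 0 ∩ |DE|² = 585/32]
   → D = (-3/8, 29/8)

D = (-3/8, 29/8)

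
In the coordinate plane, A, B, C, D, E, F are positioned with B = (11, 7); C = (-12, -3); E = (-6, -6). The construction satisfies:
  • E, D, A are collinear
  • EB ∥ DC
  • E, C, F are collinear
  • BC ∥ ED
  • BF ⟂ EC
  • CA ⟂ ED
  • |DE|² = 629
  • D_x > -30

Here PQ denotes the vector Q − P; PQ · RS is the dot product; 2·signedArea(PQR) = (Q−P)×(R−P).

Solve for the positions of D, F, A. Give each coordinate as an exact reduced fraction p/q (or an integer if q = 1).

A = (-6258/629, -4854/629)
D = (-29, -16)
F = (12/5, -51/5)

1. D_x = -29  [EB ∥ DC ∩ BC ∥ ED]
2. D_y = -16  [EB ∥ DC ∩ BC ∥ ED]
   → D = (-29, -16)
3. F_x = 12/5  [E, C, F are collinear ∩ BF ⟂ EC]
4. F_y = -51/5  [E, C, F are collinear ∩ BF ⟂ EC]
   → F = (12/5, -51/5)
5. A_x = -6258/629  [E, D, A are collinear ∩ CA ⟂ ED]
6. A_y = -4854/629  [E, D, A are collinear ∩ CA ⟂ ED]
   → A = (-6258/629, -4854/629)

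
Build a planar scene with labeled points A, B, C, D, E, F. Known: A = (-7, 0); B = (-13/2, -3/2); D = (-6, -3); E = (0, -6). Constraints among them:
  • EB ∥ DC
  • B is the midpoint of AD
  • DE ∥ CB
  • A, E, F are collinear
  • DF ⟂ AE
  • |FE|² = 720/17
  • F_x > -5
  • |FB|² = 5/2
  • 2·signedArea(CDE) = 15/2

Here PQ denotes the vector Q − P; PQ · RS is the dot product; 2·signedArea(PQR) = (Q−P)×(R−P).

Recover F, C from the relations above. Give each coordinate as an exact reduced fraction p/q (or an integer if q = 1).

1. F_x = -84/17  [A, E, F are collinear ∩ DF ⟂ AE]
2. F_y = -30/17  [A, E, F are collinear ∩ DF ⟂ AE]
   → F = (-84/17, -30/17)
3. C_x = -25/2  [DE ∥ CB ∩ EB ∥ DC]
4. C_y = 3/2  [DE ∥ CB ∩ EB ∥ DC]
   → C = (-25/2, 3/2)

C = (-25/2, 3/2)
F = (-84/17, -30/17)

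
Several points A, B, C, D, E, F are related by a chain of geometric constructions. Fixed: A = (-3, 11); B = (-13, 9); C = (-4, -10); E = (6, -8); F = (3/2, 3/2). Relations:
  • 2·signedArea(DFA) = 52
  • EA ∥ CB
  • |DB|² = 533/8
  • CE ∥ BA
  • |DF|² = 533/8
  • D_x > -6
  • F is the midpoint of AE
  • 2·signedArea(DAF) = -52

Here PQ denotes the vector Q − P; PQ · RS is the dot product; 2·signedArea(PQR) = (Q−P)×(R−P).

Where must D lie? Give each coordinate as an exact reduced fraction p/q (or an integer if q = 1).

1. D_x = -23/4  [line 19/2·x + 9/2·y + 31 = 0 ∩ |DB|² = 533/8]
2. D_y = 21/4  [line 19/2·x + 9/2·y + 31 = 0 ∩ |DB|² = 533/8]
   → D = (-23/4, 21/4)

D = (-23/4, 21/4)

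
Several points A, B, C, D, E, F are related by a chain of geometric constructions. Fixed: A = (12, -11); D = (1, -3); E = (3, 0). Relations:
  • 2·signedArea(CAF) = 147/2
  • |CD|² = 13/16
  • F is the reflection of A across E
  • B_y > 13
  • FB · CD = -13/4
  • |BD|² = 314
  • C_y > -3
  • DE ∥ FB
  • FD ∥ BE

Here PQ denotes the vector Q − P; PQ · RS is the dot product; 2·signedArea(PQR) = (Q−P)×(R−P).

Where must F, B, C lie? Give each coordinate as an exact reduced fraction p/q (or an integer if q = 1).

B = (-4, 14)
C = (3/2, -9/4)
F = (-6, 11)

1. F_x = -6  [F is the reflection of A across E]
2. F_y = 11  [F is the reflection of A across E]
   → F = (-6, 11)
3. B_x = -4  [FD ∥ BE ∩ DE ∥ FB]
4. B_y = 14  [FD ∥ BE ∩ DE ∥ FB]
   → B = (-4, 14)
5. C_x = 3/2  [2·signedArea(CAF) = 147/2 ∩ FB · CD = -13/4]
6. C_y = -9/4  [2·signedArea(CAF) = 147/2 ∩ FB · CD = -13/4]
   → C = (3/2, -9/4)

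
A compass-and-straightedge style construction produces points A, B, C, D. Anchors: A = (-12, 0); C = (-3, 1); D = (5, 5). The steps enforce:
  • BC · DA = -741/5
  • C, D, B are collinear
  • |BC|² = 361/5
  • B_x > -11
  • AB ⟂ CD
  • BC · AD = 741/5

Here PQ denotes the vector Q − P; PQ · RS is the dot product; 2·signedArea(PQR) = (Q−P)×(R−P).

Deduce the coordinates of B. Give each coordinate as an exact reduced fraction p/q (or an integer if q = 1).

1. B_x = -53/5  [C, D, B are collinear ∩ AB ⟂ CD]
2. B_y = -14/5  [C, D, B are collinear ∩ AB ⟂ CD]
   → B = (-53/5, -14/5)

B = (-53/5, -14/5)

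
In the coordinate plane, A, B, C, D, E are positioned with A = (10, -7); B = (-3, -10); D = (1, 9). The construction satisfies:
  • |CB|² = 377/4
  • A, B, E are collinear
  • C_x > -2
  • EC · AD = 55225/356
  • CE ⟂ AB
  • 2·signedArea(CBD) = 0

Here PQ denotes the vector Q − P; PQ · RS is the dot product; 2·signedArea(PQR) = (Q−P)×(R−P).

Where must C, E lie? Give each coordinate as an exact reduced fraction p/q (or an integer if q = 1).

1. C_x = -1  [line -19·x + 4·y + -17 = 0 ∩ |CB|² = 377/4]
2. C_y = -1/2  [line -19·x + 4·y + -17 = 0 ∩ |CB|² = 377/4]
   → C = (-1, -1/2)
3. E_x = 349/356  [A, B, E are collinear ∩ CE ⟂ AB]
4. E_y = -3233/356  [A, B, E are collinear ∩ CE ⟂ AB]
   → E = (349/356, -3233/356)

C = (-1, -1/2)
E = (349/356, -3233/356)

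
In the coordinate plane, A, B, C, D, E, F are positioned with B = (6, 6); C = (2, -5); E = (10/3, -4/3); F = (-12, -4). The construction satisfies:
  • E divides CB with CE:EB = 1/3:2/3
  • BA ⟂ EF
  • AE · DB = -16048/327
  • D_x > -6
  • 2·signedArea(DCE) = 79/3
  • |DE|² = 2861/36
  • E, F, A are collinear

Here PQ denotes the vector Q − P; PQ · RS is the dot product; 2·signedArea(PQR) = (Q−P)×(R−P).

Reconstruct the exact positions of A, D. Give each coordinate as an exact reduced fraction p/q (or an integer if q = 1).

A = (3902/545, -364/545)
D = (-5, -9/2)

1. A_x = 3902/545  [E, F, A are collinear ∩ BA ⟂ EF]
2. A_y = -364/545  [E, F, A are collinear ∩ BA ⟂ EF]
   → A = (3902/545, -364/545)
3. D_x = -5  [2·signedArea(DCE) = 79/3 ∩ AE · DB = -16048/327]
4. D_y = -9/2  [2·signedArea(DCE) = 79/3 ∩ AE · DB = -16048/327]
   → D = (-5, -9/2)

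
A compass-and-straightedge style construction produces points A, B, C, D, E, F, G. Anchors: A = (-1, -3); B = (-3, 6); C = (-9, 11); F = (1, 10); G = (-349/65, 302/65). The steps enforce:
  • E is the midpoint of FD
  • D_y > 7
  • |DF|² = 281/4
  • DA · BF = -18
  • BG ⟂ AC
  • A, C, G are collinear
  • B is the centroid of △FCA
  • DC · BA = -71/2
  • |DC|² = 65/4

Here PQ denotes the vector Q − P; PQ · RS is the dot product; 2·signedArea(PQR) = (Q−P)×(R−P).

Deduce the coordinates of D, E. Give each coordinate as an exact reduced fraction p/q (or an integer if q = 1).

1. D_x = -7  [DA · BF = -18 ∩ DC · BA = -71/2]
2. D_y = 15/2  [DA · BF = -18 ∩ DC · BA = -71/2]
   → D = (-7, 15/2)
3. E_x = -3  [E is the midpoint of FD]
4. E_y = 35/4  [E is the midpoint of FD]
   → E = (-3, 35/4)

D = (-7, 15/2)
E = (-3, 35/4)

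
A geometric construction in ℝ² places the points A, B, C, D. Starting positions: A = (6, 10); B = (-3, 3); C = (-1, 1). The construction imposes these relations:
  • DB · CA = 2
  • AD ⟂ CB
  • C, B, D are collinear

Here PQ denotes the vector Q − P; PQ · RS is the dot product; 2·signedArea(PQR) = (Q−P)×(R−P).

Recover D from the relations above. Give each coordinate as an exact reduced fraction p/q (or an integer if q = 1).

1. D_x = -2  [C, B, D are collinear ∩ AD ⟂ CB]
2. D_y = 2  [C, B, D are collinear ∩ AD ⟂ CB]
   → D = (-2, 2)

D = (-2, 2)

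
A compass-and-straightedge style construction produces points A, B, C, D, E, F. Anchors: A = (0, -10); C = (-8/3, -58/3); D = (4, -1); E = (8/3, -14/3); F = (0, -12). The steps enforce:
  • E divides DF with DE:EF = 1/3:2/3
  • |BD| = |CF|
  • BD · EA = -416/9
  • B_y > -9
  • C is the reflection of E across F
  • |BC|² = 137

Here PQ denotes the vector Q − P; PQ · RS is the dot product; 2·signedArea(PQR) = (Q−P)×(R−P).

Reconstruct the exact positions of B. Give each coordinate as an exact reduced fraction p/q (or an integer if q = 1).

1. B_x = 4/3  [line 8/3·x + 16/3·y + 368/9 = 0 ∩ |BC|² = 137]
2. B_y = -25/3  [line 8/3·x + 16/3·y + 368/9 = 0 ∩ |BC|² = 137]
   → B = (4/3, -25/3)

B = (4/3, -25/3)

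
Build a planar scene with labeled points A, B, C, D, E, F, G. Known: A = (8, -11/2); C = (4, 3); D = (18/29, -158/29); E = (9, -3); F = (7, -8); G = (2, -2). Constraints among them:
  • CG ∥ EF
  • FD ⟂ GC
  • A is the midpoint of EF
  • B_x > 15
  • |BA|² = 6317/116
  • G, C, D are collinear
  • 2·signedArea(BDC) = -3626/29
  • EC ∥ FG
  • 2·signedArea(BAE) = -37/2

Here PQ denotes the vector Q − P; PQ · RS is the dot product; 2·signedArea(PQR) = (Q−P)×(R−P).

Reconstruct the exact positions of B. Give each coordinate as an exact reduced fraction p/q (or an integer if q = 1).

B = (446/29, -161/29)

1. B_x = 446/29  [line -245/29·x + 98/29·y + 4312/29 = 0 ∩ |BA|² = 6317/116]
2. B_y = -161/29  [line -245/29·x + 98/29·y + 4312/29 = 0 ∩ |BA|² = 6317/116]
   → B = (446/29, -161/29)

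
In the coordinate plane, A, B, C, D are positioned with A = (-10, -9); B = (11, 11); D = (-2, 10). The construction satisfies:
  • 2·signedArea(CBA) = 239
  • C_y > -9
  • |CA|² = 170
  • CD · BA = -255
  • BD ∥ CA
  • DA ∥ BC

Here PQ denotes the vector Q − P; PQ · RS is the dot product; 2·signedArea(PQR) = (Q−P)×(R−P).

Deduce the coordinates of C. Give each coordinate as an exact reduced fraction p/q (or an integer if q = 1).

C = (3, -8)

1. C_x = 3  [BD ∥ CA ∩ DA ∥ BC]
2. C_y = -8  [BD ∥ CA ∩ DA ∥ BC]
   → C = (3, -8)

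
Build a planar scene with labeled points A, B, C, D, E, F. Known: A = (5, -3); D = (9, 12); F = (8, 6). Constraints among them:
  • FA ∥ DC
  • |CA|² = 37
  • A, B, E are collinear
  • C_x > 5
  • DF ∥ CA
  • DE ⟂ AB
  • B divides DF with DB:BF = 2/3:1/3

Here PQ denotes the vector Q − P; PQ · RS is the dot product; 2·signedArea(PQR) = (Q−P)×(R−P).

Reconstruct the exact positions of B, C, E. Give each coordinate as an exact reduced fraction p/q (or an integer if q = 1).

B = (25/3, 8)
C = (6, 3)
E = (11295/1189, 14088/1189)

1. B_x = 25/3  [B divides DF with DB:BF = 2/3:1/3]
2. B_y = 8  [B divides DF with DB:BF = 2/3:1/3]
   → B = (25/3, 8)
3. C_x = 6  [DF ∥ CA ∩ FA ∥ DC]
4. C_y = 3  [DF ∥ CA ∩ FA ∥ DC]
   → C = (6, 3)
5. E_x = 11295/1189  [A, B, E are collinear ∩ DE ⟂ AB]
6. E_y = 14088/1189  [A, B, E are collinear ∩ DE ⟂ AB]
   → E = (11295/1189, 14088/1189)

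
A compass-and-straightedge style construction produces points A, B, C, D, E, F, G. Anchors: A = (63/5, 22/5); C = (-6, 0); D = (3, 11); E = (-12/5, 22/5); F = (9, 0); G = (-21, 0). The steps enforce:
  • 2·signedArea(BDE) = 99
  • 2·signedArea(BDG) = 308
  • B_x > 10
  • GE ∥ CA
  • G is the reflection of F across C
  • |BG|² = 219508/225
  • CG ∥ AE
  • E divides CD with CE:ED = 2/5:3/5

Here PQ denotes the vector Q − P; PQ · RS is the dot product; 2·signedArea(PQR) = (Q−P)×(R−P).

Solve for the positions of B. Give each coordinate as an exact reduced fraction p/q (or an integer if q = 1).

1. B_x = 51/5  [2·signedArea(BDE) = 99 ∩ 2·signedArea(BDG) = 308]
2. B_y = 22/15  [2·signedArea(BDE) = 99 ∩ 2·signedArea(BDG) = 308]
   → B = (51/5, 22/15)

B = (51/5, 22/15)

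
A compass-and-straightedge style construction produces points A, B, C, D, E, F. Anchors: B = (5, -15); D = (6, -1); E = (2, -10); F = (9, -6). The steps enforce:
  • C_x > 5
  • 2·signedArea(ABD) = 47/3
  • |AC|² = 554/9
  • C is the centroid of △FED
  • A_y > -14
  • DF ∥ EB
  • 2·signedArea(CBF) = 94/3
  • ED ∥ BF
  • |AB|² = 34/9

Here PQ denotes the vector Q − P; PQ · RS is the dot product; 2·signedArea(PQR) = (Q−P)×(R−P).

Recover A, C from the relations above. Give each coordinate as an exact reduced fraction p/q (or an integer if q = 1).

1. A_x = 4  [line -14·x + 1·y + 208/3 = 0 ∩ |AB|² = 34/9]
2. A_y = -40/3  [line -14·x + 1·y + 208/3 = 0 ∩ |AB|² = 34/9]
   → A = (4, -40/3)
3. C_x = 17/3  [C is the centroid of △FED]
4. C_y = -17/3  [C is the centroid of △FED]
   → C = (17/3, -17/3)

A = (4, -40/3)
C = (17/3, -17/3)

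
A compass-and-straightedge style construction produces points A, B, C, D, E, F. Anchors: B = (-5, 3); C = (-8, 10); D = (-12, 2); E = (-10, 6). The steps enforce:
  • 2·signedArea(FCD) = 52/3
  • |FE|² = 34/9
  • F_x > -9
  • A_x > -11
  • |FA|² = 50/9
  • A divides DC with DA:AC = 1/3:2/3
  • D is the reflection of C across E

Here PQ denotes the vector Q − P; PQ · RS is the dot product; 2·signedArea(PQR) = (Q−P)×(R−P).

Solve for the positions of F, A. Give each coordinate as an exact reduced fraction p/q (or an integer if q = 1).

A = (-32/3, 14/3)
F = (-25/3, 5)

1. A_x = -32/3  [A divides DC with DA:AC = 1/3:2/3]
2. A_y = 14/3  [A divides DC with DA:AC = 1/3:2/3]
   → A = (-32/3, 14/3)
3. F_x = -25/3  [line 8·x + -4·y + 260/3 = 0 ∩ |FA|² = 50/9]
4. F_y = 5  [line 8·x + -4·y + 260/3 = 0 ∩ |FA|² = 50/9]
   → F = (-25/3, 5)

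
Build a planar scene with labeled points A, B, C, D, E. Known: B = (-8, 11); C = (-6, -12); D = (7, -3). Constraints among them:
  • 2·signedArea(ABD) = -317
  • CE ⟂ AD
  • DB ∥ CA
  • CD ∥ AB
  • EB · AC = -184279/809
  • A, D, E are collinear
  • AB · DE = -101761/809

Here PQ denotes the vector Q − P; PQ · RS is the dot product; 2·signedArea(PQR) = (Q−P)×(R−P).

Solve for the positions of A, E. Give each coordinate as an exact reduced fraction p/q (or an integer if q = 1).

1. A_x = -21  [CD ∥ AB ∩ DB ∥ CA]
2. A_y = 2  [CD ∥ AB ∩ DB ∥ CA]
   → A = (-21, 2)
3. E_x = -3269/809  [A, D, E are collinear ∩ CE ⟂ AD]
4. E_y = -832/809  [A, D, E are collinear ∩ CE ⟂ AD]
   → E = (-3269/809, -832/809)

A = (-21, 2)
E = (-3269/809, -832/809)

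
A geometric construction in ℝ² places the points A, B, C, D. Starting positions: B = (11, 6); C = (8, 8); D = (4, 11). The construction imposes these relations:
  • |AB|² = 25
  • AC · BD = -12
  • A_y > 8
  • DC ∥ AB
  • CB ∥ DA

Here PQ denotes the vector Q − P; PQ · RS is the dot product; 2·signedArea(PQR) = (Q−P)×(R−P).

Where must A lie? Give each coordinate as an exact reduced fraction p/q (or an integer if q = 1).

1. A_x = 7  [DC ∥ AB ∩ CB ∥ DA]
2. A_y = 9  [DC ∥ AB ∩ CB ∥ DA]
   → A = (7, 9)

A = (7, 9)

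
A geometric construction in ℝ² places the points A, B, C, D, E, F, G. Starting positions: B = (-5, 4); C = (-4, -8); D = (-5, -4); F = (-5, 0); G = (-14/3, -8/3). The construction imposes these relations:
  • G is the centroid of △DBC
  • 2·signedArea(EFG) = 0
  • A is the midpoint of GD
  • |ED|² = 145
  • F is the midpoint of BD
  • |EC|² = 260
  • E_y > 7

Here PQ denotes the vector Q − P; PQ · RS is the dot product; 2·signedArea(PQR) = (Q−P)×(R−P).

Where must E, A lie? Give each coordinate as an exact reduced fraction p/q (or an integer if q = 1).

A = (-29/6, -10/3)
E = (-6, 8)

1. E_x = -6  [line 8/3·x + 1/3·y + 40/3 = 0 ∩ |ED|² = 145]
2. E_y = 8  [line 8/3·x + 1/3·y + 40/3 = 0 ∩ |ED|² = 145]
   → E = (-6, 8)
3. A_x = -29/6  [A is the midpoint of GD]
4. A_y = -10/3  [A is the midpoint of GD]
   → A = (-29/6, -10/3)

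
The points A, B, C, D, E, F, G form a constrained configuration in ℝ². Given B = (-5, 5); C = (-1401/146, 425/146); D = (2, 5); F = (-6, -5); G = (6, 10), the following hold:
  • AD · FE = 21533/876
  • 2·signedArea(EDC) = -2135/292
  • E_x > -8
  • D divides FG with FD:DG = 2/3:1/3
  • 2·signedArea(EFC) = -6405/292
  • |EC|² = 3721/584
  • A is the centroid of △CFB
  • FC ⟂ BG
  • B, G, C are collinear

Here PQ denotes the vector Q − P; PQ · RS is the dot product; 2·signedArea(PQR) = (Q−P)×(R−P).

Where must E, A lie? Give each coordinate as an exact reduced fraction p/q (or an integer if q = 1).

A = (-3007/438, 425/438)
E = (-2131/292, 1155/292)

1. E_x = -2131/292  [2·signedArea(EFC) = -6405/292 ∩ 2·signedArea(EDC) = -2135/292]
2. E_y = 1155/292  [2·signedArea(EFC) = -6405/292 ∩ 2·signedArea(EDC) = -2135/292]
   → E = (-2131/292, 1155/292)
3. A_x = -3007/438  [A is the centroid of △CFB]
4. A_y = 425/438  [A is the centroid of △CFB]
   → A = (-3007/438, 425/438)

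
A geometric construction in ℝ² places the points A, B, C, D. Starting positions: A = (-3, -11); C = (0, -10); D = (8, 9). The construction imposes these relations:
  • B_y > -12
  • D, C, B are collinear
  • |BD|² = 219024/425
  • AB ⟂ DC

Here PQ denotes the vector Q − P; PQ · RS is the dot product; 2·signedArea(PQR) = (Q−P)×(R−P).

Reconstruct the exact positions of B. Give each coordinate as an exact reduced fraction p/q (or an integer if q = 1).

B = (-344/425, -5067/425)

1. B_x = -344/425  [D, C, B are collinear ∩ AB ⟂ DC]
2. B_y = -5067/425  [D, C, B are collinear ∩ AB ⟂ DC]
   → B = (-344/425, -5067/425)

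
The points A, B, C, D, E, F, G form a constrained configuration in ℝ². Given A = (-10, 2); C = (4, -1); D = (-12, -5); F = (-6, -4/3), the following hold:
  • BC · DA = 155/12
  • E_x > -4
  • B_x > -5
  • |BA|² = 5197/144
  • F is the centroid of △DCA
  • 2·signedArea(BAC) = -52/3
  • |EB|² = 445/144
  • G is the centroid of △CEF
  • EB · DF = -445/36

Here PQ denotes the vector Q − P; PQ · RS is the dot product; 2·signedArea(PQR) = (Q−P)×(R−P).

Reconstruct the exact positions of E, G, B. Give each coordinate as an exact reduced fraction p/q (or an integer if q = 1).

B = (-9/2, -5/12)
E = (-3, 1/2)
G = (-5/3, -11/18)

1. B_x = -9/2  [BC · DA = 155/12 ∩ 2·signedArea(BAC) = -52/3]
2. B_y = -5/12  [BC · DA = 155/12 ∩ 2·signedArea(BAC) = -52/3]
   → B = (-9/2, -5/12)
3. E_x = -3  [line -6·x + -11/3·y + -97/6 = 0 ∩ |EB|² = 445/144]
4. E_y = 1/2  [line -6·x + -11/3·y + -97/6 = 0 ∩ |EB|² = 445/144]
   → E = (-3, 1/2)
5. G_x = -5/3  [G is the centroid of △CEF]
6. G_y = -11/18  [G is the centroid of △CEF]
   → G = (-5/3, -11/18)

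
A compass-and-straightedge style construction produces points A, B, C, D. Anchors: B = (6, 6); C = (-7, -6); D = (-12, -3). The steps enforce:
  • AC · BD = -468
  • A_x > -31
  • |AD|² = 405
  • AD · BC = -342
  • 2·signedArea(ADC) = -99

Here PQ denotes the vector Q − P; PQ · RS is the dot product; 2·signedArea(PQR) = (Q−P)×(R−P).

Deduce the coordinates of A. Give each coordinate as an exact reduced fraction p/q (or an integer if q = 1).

1. A_x = -30  [AD · BC = -342 ∩ AC · BD = -468]
2. A_y = -12  [AD · BC = -342 ∩ AC · BD = -468]
   → A = (-30, -12)

A = (-30, -12)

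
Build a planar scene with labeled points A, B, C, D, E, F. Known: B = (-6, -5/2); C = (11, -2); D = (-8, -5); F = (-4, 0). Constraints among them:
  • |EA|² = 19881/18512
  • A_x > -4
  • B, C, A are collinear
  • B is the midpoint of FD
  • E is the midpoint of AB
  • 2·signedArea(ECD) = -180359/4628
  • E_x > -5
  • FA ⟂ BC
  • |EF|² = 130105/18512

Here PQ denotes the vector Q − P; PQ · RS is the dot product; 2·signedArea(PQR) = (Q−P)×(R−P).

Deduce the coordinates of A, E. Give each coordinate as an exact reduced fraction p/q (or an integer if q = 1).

1. A_x = -4545/1157  [B, C, A are collinear ∩ FA ⟂ BC]
2. A_y = -2822/1157  [B, C, A are collinear ∩ FA ⟂ BC]
   → A = (-4545/1157, -2822/1157)
3. E_x = -11487/2314  [E is the midpoint of AB]
4. E_y = -11429/4628  [E is the midpoint of AB]
   → E = (-11487/2314, -11429/4628)

A = (-4545/1157, -2822/1157)
E = (-11487/2314, -11429/4628)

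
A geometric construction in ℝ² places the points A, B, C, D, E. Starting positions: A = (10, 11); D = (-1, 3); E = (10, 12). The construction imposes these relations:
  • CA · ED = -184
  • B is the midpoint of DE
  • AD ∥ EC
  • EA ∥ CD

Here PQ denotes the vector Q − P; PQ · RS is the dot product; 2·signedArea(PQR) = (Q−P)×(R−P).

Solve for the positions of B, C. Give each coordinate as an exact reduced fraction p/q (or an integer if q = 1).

B = (9/2, 15/2)
C = (-1, 4)

1. B_x = 9/2  [B is the midpoint of DE]
2. B_y = 15/2  [B is the midpoint of DE]
   → B = (9/2, 15/2)
3. C_x = -1  [EA ∥ CD ∩ AD ∥ EC]
4. C_y = 4  [EA ∥ CD ∩ AD ∥ EC]
   → C = (-1, 4)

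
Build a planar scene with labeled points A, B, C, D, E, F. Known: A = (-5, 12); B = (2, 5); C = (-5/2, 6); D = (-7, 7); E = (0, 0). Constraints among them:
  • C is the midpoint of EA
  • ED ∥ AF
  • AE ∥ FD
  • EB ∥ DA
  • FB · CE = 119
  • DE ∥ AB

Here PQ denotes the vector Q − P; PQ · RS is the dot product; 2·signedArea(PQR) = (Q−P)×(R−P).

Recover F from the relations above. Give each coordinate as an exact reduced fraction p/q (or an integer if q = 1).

F = (-12, 19)

1. F_x = -12  [AE ∥ FD ∩ ED ∥ AF]
2. F_y = 19  [AE ∥ FD ∩ ED ∥ AF]
   → F = (-12, 19)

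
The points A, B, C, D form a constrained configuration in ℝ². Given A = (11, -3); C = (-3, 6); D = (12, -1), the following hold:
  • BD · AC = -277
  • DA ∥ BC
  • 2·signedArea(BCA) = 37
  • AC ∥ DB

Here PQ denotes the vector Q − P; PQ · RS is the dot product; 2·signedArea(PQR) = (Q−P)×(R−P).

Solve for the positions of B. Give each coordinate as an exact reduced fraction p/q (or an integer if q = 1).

B = (-2, 8)

1. B_x = -2  [DA ∥ BC ∩ AC ∥ DB]
2. B_y = 8  [DA ∥ BC ∩ AC ∥ DB]
   → B = (-2, 8)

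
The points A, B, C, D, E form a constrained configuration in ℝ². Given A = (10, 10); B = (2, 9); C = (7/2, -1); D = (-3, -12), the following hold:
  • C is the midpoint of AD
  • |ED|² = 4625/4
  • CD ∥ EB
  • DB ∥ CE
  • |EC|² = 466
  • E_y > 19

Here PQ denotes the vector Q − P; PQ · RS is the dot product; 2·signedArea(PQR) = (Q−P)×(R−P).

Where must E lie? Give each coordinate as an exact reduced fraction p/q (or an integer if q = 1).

1. E_x = 17/2  [CD ∥ EB ∩ DB ∥ CE]
2. E_y = 20  [CD ∥ EB ∩ DB ∥ CE]
   → E = (17/2, 20)

E = (17/2, 20)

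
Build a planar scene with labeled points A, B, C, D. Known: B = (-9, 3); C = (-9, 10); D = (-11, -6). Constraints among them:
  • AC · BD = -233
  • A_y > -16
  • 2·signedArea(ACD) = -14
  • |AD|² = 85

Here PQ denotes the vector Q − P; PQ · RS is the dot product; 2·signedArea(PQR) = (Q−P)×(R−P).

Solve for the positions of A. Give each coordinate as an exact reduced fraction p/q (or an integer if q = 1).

A = (-13, -15)

1. A_x = -13  [2·signedArea(ACD) = -14 ∩ AC · BD = -233]
2. A_y = -15  [2·signedArea(ACD) = -14 ∩ AC · BD = -233]
   → A = (-13, -15)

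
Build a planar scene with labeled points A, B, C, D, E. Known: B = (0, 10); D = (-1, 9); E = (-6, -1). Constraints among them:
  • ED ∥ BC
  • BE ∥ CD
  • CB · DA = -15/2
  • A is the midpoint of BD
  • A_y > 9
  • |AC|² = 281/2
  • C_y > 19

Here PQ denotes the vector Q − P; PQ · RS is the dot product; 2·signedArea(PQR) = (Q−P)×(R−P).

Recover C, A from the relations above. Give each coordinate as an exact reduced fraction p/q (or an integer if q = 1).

A = (-1/2, 19/2)
C = (5, 20)

1. C_x = 5  [BE ∥ CD ∩ ED ∥ BC]
2. C_y = 20  [BE ∥ CD ∩ ED ∥ BC]
   → C = (5, 20)
3. A_x = -1/2  [A is the midpoint of BD]
4. A_y = 19/2  [A is the midpoint of BD]
   → A = (-1/2, 19/2)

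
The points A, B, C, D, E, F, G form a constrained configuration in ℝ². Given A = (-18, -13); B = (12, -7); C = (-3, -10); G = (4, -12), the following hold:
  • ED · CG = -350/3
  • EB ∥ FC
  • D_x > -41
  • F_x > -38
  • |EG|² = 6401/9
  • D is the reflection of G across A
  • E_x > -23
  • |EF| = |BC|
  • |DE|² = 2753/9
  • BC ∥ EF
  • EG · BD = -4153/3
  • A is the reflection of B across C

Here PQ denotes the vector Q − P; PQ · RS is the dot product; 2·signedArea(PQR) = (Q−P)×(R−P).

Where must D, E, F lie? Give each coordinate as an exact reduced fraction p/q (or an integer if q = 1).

D = (-40, -14)
E = (-68/3, -35/3)
F = (-113/3, -44/3)

1. D_x = -40  [D is the reflection of G across A]
2. D_y = -14  [D is the reflection of G across A]
   → D = (-40, -14)
3. E_x = -68/3  [EG · BD = -4153/3 ∩ ED · CG = -350/3]
4. E_y = -35/3  [EG · BD = -4153/3 ∩ ED · CG = -350/3]
   → E = (-68/3, -35/3)
5. F_x = -113/3  [EB ∥ FC ∩ BC ∥ EF]
6. F_y = -44/3  [EB ∥ FC ∩ BC ∥ EF]
   → F = (-113/3, -44/3)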